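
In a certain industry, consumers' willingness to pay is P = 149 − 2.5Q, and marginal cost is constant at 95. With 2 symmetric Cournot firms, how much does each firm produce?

q_i = 7.2

Cournot with 2 identical firms: the symmetric best-response condition is 149 − 7.5q = 95. Each firm produces q = 7.2, total output Q = 14.4, price P = 113.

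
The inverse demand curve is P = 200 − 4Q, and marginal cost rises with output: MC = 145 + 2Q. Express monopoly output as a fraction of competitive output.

A monopolist chooses Q where MR = MC. MR = 200 − 8Q; setting this equal to 145 + 2Q gives Q = 5.5 and P = 178.
Competitive equilibrium sets price equal to marginal cost: 200 − 4Q = 145 + 2Q, so Q = 55/6 and P = 490/3.
Ratio Q_m/Q_c = 5.5/(55/6) = 0.6.

Q_m/Q_c = 0.6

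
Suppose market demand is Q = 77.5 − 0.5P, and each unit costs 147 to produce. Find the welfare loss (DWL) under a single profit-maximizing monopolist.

Inverting demand: P = 155 − 2Q.
Competitive firms price at marginal cost: P = 147, giving Q = 4.
The monopolist equates marginal revenue to marginal cost: 155 − 4Q = 147, so Q = 2. From demand, P = 151.
DWL is the triangle between Q = 2 and Q = 4: ½·(4 − 2)·(151 − 147) = 4.

DWL = 4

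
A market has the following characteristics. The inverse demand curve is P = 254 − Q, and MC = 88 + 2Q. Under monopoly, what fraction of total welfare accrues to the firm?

Monopoly sets MR = MC: 254 − 2Q = 88 + 2Q ⇒ Q = 41.5, P = 254 − 41.5 = 212.5.
CS = ½·(254 − 212.5)·41.5 = 861.125.
PS = P·Q − VC(Q) = 212.5·41.5 − (88·41.5 + ½·2·41.5²) = 3444.5.
Share captured = PS/TS = 3444.5/4305.625 = 0.8.

PS/TS = 0.8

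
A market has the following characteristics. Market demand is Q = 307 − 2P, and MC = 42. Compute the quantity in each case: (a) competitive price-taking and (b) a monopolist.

Competition: Q = 223; Monopoly: Q = 111.5

Inverting demand: P = 153.5 − 0.5Q.
Perfect competition: P = MC = 42, so 153.5 − 0.5Q = 42 and Q = 223.
The monopolist equates marginal revenue to marginal cost: 153.5 − Q = 42, so Q = 111.5. From demand, P = 97.75.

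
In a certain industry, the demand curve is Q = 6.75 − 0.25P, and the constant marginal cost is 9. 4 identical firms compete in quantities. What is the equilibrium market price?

P = 12.6

Inverting demand: P = 27 − 4Q.
In a 4-firm Cournot equilibrium, symmetry and the first-order condition give q = (27 − 9)/(20) = 0.9. So Q = 3.6 and P = 12.6.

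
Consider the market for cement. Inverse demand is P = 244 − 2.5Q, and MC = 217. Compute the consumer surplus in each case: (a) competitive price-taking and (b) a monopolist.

Under competition P = MC = 217, so Q = (244 − 217)/2.5 = 10.8.
CS = ½·(244 − 217)·10.8 = 145.8.
Monopoly sets MR = MC: 244 − 5Q = 217 ⇒ Q = 5.4, P = 244 − 2.5·5.4 = 230.5.
CS = ½·(244 − 230.5)·5.4 = 36.45.

Competition: CS = 145.8; Monopoly: CS = 36.45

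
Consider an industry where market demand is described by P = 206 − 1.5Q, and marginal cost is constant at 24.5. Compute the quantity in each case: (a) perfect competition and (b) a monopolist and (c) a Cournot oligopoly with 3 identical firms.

Perfect competition: P = MC = 24.5, so 206 − 1.5Q = 24.5 and Q = 121.
Monopoly sets MR = MC: 206 − 3Q = 24.5 ⇒ Q = 60.5, P = 206 − 1.5·60.5 = 115.25.
In a 3-firm Cournot equilibrium, symmetry and the first-order condition give q = (206 − 24.5)/(6) = 30.25. So Q = 90.75 and P = 69.875.

Competition: Q = 121; Monopoly: Q = 60.5; Cournot: Q = 90.75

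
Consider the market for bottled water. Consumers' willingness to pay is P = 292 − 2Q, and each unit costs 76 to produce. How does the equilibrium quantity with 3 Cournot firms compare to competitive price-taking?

With 3 symmetric Cournot firms, each firm's FOC gives 292 − 8q = 76, so q = 27, Q = 3·27 = 81, and P = 130.
Competitive firms price at marginal cost: P = 76, giving Q = 108.

Cournot: Q = 81; Competition: Q = 108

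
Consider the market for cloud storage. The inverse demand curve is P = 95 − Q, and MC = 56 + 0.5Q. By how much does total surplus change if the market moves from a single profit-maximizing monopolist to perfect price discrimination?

The monopolist equates marginal revenue to marginal cost: 95 − 2Q = 56 + 0.5Q, so Q = 15.6. From demand, P = 79.4.
CS = ½·(95 − 79.4)·15.6 = 121.68; PS = (79.4·15.6 − 56·15.6 − ½·0.5·15.6²) = 304.2; TS = 425.88.
Under first-degree price discrimination the firm charges each unit its demand price and produces up to where P = MC, i.e. Q = 26. Consumer surplus is zero; producer surplus equals total surplus.
TS = 507 (equal to competitive TS).
Change in total surplus: 507 − 425.88 = 81.12.

TS rises by 81.12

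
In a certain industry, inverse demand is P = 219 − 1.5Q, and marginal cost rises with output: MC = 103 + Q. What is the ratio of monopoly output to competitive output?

Q_m/Q_c = 0.625

A monopolist chooses Q where MR = MC. MR = 219 − 3Q; setting this equal to 103 + Q gives Q = 29 and P = 175.5.
Competitive equilibrium sets price equal to marginal cost: 219 − 1.5Q = 103 + Q, so Q = 46.4 and P = 149.4.
Ratio Q_m/Q_c = 29/46.4 = 0.625.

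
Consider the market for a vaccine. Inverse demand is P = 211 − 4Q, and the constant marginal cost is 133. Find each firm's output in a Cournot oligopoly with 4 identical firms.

Cournot with 4 identical firms: the symmetric best-response condition is 211 − 20q = 133. Each firm produces q = 3.9, total output Q = 15.6, price P = 148.6.

q_i = 3.9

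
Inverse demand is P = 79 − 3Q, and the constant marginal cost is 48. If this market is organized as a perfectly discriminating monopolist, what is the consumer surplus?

A perfectly discriminating monopolist sells every unit with P(Q) ≥ MC(Q), so output equals the competitive quantity Q = 31/3. Each buyer pays their reservation price, so CS = 0 and the firm captures all surplus.
CS = 0.

CS = 0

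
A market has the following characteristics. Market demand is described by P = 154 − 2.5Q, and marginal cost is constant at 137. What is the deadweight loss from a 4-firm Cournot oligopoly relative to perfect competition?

DWL = 2.312

Under competition P = MC = 137, so Q = (154 − 137)/2.5 = 6.8.
Cournot with 4 identical firms: the symmetric best-response condition is 154 − 12.5q = 137. Each firm produces q = 1.36, total output Q = 5.44, price P = 140.4.
DWL is the triangle between Q = 5.44 and Q = 6.8: ½·(6.8 − 5.44)·(140.4 − 137) = 2.312.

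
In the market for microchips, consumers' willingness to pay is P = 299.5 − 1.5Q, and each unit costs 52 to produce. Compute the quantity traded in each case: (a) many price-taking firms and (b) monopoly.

Competitive firms price at marginal cost: P = 52, giving Q = 165.
Monopoly sets MR = MC: 299.5 − 3Q = 52 ⇒ Q = 82.5, P = 299.5 − 1.5·82.5 = 175.75.

Competition: Q = 165; Monopoly: Q = 82.5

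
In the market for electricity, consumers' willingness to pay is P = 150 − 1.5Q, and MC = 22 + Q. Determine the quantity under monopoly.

Monopoly sets MR = MC: 150 − 3Q = 22 + Q ⇒ Q = 32, P = 150 − 1.5·32 = 102.

Q = 32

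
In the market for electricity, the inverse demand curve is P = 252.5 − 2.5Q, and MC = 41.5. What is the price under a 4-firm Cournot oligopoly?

With 4 symmetric Cournot firms, each firm's FOC gives 252.5 − 12.5q = 41.5, so q = 16.88, Q = 4·16.88 = 67.52, and P = 83.7.

P = 83.7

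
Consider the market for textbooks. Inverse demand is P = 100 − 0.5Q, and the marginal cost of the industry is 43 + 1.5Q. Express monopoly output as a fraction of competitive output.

Q_m/Q_c = 0.8

The monopolist equates marginal revenue to marginal cost: 100 − Q = 43 + 1.5Q, so Q = 22.8. From demand, P = 88.6.
Under competition P = MC: 100 − 0.5Q = 43 + 1.5Q ⇒ Q = 28.5, P = 85.75.
Ratio Q_m/Q_c = 22.8/28.5 = 0.8.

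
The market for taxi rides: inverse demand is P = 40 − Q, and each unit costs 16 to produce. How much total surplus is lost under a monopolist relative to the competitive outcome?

DWL = 72

Under competition P = MC = 16, so Q = (40 − 16)/1 = 24.
A monopolist chooses Q where MR = MC. MR = 40 − 2Q; setting this equal to 16 gives Q = 12 and P = 28.
DWL is the triangle between Q = 12 and Q = 24: ½·(24 − 12)·(28 − 16) = 72.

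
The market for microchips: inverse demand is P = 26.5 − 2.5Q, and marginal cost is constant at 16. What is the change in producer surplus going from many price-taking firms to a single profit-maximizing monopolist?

Competitive firms price at marginal cost: P = 16, giving Q = 4.2.
PS = (16 − 16)·4.2 = 0.
The monopolist equates marginal revenue to marginal cost: 26.5 − 5Q = 16, so Q = 2.1. From demand, P = 21.25.
PS = (21.25 − 16)·2.1 = 11.025.
Change in producer surplus: 11.025 − 0 = 11.025.

Producer surplus rises by 11.025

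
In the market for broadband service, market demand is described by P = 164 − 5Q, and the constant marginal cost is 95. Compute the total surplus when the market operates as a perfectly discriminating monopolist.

With perfect price discrimination, output is the efficient level Q = 13.8 (where demand meets MC), but every buyer pays their willingness to pay: CS = 0 and PS = total surplus.
TS = 476.1 (equal to competitive TS).

TS = 476.1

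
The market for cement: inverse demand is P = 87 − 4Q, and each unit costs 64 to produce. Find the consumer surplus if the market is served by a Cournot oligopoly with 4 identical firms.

In a 4-firm Cournot equilibrium, symmetry and the first-order condition give q = (87 − 64)/(20) = 1.15. So Q = 4.6 and P = 68.6.
CS = ½·(87 − 68.6)·4.6 = 42.32.

CS = 42.32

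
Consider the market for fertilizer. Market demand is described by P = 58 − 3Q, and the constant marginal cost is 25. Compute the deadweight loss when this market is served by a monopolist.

Under competition P = MC = 25, so Q = (58 − 25)/3 = 11.
The monopolist equates marginal revenue to marginal cost: 58 − 6Q = 25, so Q = 5.5. From demand, P = 41.5.
DWL is the triangle between Q = 5.5 and Q = 11: ½·(11 − 5.5)·(41.5 − 25) = 45.375.

DWL = 45.375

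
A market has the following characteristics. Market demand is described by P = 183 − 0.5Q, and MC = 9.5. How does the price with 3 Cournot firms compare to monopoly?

Cournot with 3 identical firms: the symmetric best-response condition is 183 − 2q = 9.5. Each firm produces q = 86.75, total output Q = 260.25, price P = 52.875.
Monopoly sets MR = MC: 183 − Q = 9.5 ⇒ Q = 173.5, P = 183 − 0.5·173.5 = 96.25.

Cournot: P = 52.875; Monopoly: P = 96.25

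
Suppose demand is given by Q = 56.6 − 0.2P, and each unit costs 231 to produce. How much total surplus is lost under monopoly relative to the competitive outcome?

Inverting demand: P = 283 − 5Q.
Perfect competition: P = MC = 231, so 283 − 5Q = 231 and Q = 10.4.
The monopolist equates marginal revenue to marginal cost: 283 − 10Q = 231, so Q = 5.2. From demand, P = 257.
DWL is the triangle between Q = 5.2 and Q = 10.4: ½·(10.4 − 5.2)·(257 − 231) = 67.6.

DWL = 67.6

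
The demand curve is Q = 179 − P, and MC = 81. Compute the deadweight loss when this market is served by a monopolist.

DWL = 1200.5

Inverting demand: P = 179 − Q.
Competitive firms price at marginal cost: P = 81, giving Q = 98.
A monopolist chooses Q where MR = MC. MR = 179 − 2Q; setting this equal to 81 gives Q = 49 and P = 130.
DWL is the triangle between Q = 49 and Q = 98: ½·(98 − 49)·(130 − 81) = 1200.5.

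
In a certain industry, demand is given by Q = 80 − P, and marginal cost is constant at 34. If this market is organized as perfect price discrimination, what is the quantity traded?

Q = 46

Inverting demand: P = 80 − Q.
Under first-degree price discrimination the firm charges each unit its demand price and produces up to where P = MC, i.e. Q = 46. Consumer surplus is zero; producer surplus equals total surplus.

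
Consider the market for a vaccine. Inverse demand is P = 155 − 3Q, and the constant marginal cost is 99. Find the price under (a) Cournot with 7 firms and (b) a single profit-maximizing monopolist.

In a 7-firm Cournot equilibrium, symmetry and the first-order condition give q = (155 − 99)/(24) = 7/3. So Q = 49/3 and P = 106.
A monopolist chooses Q where MR = MC. MR = 155 − 6Q; setting this equal to 99 gives Q = 28/3 and P = 127.

Cournot: P = 106; Monopoly: P = 127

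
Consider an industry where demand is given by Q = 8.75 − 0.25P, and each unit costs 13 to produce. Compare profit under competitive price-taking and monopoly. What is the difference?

π rises by 30.25

Inverting demand: P = 35 − 4Q.
Competitive firms price at marginal cost: P = 13, giving Q = 5.5.
Profit = (13 − 13)·5.5 = 0.
A monopolist chooses Q where MR = MC. MR = 35 − 8Q; setting this equal to 13 gives Q = 2.75 and P = 24.
Profit = (24 − 13)·2.75 = 30.25.
Change in profit: 30.25 − 0 = 30.25.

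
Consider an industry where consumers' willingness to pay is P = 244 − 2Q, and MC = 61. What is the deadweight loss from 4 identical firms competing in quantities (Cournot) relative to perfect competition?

Perfect competition: P = MC = 61, so 244 − 2Q = 61 and Q = 91.5.
With 4 symmetric Cournot firms, each firm's FOC gives 244 − 10q = 61, so q = 18.3, Q = 4·18.3 = 73.2, and P = 97.6.
DWL is the triangle between Q = 73.2 and Q = 91.5: ½·(91.5 − 73.2)·(97.6 − 61) = 334.89.

DWL = 334.89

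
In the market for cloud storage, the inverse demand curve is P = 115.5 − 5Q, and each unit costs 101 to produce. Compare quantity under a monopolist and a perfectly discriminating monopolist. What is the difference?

Q rises by 1.45

Monopoly sets MR = MC: 115.5 − 10Q = 101 ⇒ Q = 1.45, P = 115.5 − 5·1.45 = 108.25.
Under first-degree price discrimination the firm charges each unit its demand price and produces up to where P = MC, i.e. Q = 2.9. Consumer surplus is zero; producer surplus equals total surplus.
Change in quantity: 2.9 − 1.45 = 1.45.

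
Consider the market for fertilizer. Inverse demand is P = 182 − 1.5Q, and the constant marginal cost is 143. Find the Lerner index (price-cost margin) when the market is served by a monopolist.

Monopoly sets MR = MC: 182 − 3Q = 143 ⇒ Q = 13, P = 182 − 1.5·13 = 162.5.
Lerner index = (P − MC)/P = (162.5 − 143)/162.5 = 0.12.

Lerner index = 0.12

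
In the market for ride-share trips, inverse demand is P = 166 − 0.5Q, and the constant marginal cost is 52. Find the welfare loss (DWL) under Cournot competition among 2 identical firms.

Competitive firms price at marginal cost: P = 52, giving Q = 228.
Cournot with 2 identical firms: the symmetric best-response condition is 166 − 1.5q = 52. Each firm produces q = 76, total output Q = 152, price P = 90.
DWL is the triangle between Q = 152 and Q = 228: ½·(228 − 152)·(90 − 52) = 1444.

DWL = 1444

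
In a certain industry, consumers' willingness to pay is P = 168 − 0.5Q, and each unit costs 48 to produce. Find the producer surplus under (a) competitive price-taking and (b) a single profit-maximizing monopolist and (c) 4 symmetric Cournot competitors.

Perfect competition: P = MC = 48, so 168 − 0.5Q = 48 and Q = 240.
PS = (48 − 48)·240 = 0.
Monopoly sets MR = MC: 168 − Q = 48 ⇒ Q = 120, P = 168 − 0.5·120 = 108.
PS = (108 − 48)·120 = 7200.
With 4 symmetric Cournot firms, each firm's FOC gives 168 − 2.5q = 48, so q = 48, Q = 4·48 = 192, and P = 72.
PS = (72 − 48)·192 = 4608.

Competition: PS = 0; Monopoly: PS = 7200; Cournot: PS = 4608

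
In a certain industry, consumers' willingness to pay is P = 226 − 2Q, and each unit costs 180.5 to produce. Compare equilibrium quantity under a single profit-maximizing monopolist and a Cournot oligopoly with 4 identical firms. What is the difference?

A monopolist chooses Q where MR = MC. MR = 226 − 4Q; setting this equal to 180.5 gives Q = 11.375 and P = 203.25.
With 4 symmetric Cournot firms, each firm's FOC gives 226 − 10q = 180.5, so q = 4.55, Q = 4·4.55 = 18.2, and P = 189.6.
Change in equilibrium quantity: 18.2 − 11.375 = 6.825.

Q rises by 6.825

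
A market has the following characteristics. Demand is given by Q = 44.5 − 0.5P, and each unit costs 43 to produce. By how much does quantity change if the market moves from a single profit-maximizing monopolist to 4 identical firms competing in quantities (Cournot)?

Inverting demand: P = 89 − 2Q.
Monopoly sets MR = MC: 89 − 4Q = 43 ⇒ Q = 11.5, P = 89 − 2·11.5 = 66.
In a 4-firm Cournot equilibrium, symmetry and the first-order condition give q = (89 − 43)/(10) = 4.6. So Q = 18.4 and P = 52.2.
Change in quantity: 18.4 − 11.5 = 6.9.

Quantity rises by 6.9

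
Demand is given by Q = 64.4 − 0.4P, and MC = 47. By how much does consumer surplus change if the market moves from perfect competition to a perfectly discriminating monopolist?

Inverting demand: P = 161 − 2.5Q.
Competitive firms price at marginal cost: P = 47, giving Q = 45.6.
CS = ½·(161 − 47)·45.6 = 2599.2.
Under first-degree price discrimination the firm charges each unit its demand price and produces up to where P = MC, i.e. Q = 45.6. Consumer surplus is zero; producer surplus equals total surplus.
CS = 0.
Change in consumer surplus: 0 − 2599.2 = −2599.2.

Consumer surplus falls by 2599.2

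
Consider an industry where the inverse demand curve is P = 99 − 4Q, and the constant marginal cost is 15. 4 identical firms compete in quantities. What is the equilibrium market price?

P = 31.8

In a 4-firm Cournot equilibrium, symmetry and the first-order condition give q = (99 − 15)/(20) = 4.2. So Q = 16.8 and P = 31.8.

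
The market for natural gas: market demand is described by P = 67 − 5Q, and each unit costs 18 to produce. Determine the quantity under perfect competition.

Perfect competition: P = MC = 18, so 67 − 5Q = 18 and Q = 9.8.

Q = 9.8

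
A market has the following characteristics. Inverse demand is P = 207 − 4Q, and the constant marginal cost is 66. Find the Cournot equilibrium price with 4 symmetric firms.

P = 94.2

With 4 symmetric Cournot firms, each firm's FOC gives 207 − 20q = 66, so q = 7.05, Q = 4·7.05 = 28.2, and P = 94.2.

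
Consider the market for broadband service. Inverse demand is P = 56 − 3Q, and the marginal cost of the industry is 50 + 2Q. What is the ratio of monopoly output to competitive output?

Q_m/Q_c = 0.625

A monopolist chooses Q where MR = MC. MR = 56 − 6Q; setting this equal to 50 + 2Q gives Q = 0.75 and P = 53.75.
Under competition P = MC: 56 − 3Q = 50 + 2Q ⇒ Q = 1.2, P = 52.4.
Ratio Q_m/Q_c = 0.75/1.2 = 0.625.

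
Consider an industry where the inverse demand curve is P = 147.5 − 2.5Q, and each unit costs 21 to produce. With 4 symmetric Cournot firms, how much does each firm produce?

Cournot with 4 identical firms: the symmetric best-response condition is 147.5 − 12.5q = 21. Each firm produces q = 10.12, total output Q = 40.48, price P = 46.3.

q_i = 10.12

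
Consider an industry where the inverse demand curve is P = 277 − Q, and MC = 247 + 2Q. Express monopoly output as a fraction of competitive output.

Q_m/Q_c = 0.75

A monopolist chooses Q where MR = MC. MR = 277 − 2Q; setting this equal to 247 + 2Q gives Q = 7.5 and P = 269.5.
Competitive equilibrium sets price equal to marginal cost: 277 − Q = 247 + 2Q, so Q = 10 and P = 267.
Ratio Q_m/Q_c = 7.5/10 = 0.75.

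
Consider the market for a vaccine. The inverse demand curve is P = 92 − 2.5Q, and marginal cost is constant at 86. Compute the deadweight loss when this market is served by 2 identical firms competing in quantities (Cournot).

Under competition P = MC = 86, so Q = (92 − 86)/2.5 = 2.4.
With 2 symmetric Cournot firms, each firm's FOC gives 92 − 7.5q = 86, so q = 0.8, Q = 2·0.8 = 1.6, and P = 88.
DWL is the triangle between Q = 1.6 and Q = 2.4: ½·(2.4 − 1.6)·(88 − 86) = 0.8.

DWL = 0.8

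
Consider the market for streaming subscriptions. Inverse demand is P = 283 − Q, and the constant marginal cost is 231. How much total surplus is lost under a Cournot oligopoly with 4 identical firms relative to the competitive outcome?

Under competition P = MC = 231, so Q = (283 − 231)/1 = 52.
In a 4-firm Cournot equilibrium, symmetry and the first-order condition give q = (283 − 231)/(5) = 10.4. So Q = 41.6 and P = 241.4.
DWL is the triangle between Q = 41.6 and Q = 52: ½·(52 − 41.6)·(241.4 − 231) = 54.08.

DWL = 54.08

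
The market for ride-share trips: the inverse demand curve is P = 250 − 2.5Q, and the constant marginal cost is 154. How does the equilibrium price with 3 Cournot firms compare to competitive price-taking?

Cournot: P = 178; Competition: P = 154

With 3 symmetric Cournot firms, each firm's FOC gives 250 − 10q = 154, so q = 9.6, Q = 3·9.6 = 28.8, and P = 178.
Under competition P = MC = 154, so Q = (250 − 154)/2.5 = 38.4.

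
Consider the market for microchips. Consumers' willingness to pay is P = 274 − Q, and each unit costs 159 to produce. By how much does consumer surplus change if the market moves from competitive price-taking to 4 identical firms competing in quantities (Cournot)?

Perfect competition: P = MC = 159, so 274 − Q = 159 and Q = 115.
CS = ½·(274 − 159)·115 = 6612.5.
With 4 symmetric Cournot firms, each firm's FOC gives 274 − 5q = 159, so q = 23, Q = 4·23 = 92, and P = 182.
CS = ½·(274 − 182)·92 = 4232.
Change in consumer surplus: 4232 − 6612.5 = −2380.5.

Consumer surplus falls by 2380.5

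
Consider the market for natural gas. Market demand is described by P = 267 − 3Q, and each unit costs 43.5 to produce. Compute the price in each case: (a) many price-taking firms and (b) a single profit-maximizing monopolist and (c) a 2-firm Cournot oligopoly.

Competition: P = 43.5; Monopoly: P = 155.25; Cournot: P = 118

Under competition P = MC = 43.5, so Q = (267 − 43.5)/3 = 74.5.
Monopoly sets MR = MC: 267 − 6Q = 43.5 ⇒ Q = 37.25, P = 267 − 3·37.25 = 155.25.
Cournot with 2 identical firms: the symmetric best-response condition is 267 − 9q = 43.5. Each firm produces q = 149/6, total output Q = 149/3, price P = 118.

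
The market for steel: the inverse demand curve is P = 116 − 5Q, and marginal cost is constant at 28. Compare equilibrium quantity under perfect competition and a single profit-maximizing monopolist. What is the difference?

Under competition P = MC = 28, so Q = (116 − 28)/5 = 17.6.
Monopoly sets MR = MC: 116 − 10Q = 28 ⇒ Q = 8.8, P = 116 − 5·8.8 = 72.
Change in equilibrium quantity: 8.8 − 17.6 = −8.8.

Equilibrium quantity falls by 8.8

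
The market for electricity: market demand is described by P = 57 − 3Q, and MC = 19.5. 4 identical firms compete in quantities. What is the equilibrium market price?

P = 27

With 4 symmetric Cournot firms, each firm's FOC gives 57 − 15q = 19.5, so q = 2.5, Q = 4·2.5 = 10, and P = 27.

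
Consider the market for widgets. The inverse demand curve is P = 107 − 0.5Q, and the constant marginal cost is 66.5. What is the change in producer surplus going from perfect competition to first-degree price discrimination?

Perfect competition: P = MC = 66.5, so 107 − 0.5Q = 66.5 and Q = 81.
PS = (66.5 − 66.5)·81 = 0.
With perfect price discrimination, output is the efficient level Q = 81 (where demand meets MC), but every buyer pays their willingness to pay: CS = 0 and PS = total surplus.
PS = ½·(107 − 66.5)·81 = 1640.25.
Change in producer surplus: 1640.25 − 0 = 1640.25.

PS rises by 1640.25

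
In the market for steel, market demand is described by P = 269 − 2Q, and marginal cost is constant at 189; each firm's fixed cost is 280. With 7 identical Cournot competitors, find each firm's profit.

π_i = −230

With 7 symmetric Cournot firms, each firm's FOC gives 269 − 16q = 189, so q = 5, Q = 7·5 = 35, and P = 199.
Each firm's profit = (199 − 189)·5 − 280 = −230.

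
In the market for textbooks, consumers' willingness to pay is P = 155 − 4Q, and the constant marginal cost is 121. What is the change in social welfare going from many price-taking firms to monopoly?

Competitive firms price at marginal cost: P = 121, giving Q = 8.5.
CS = ½·(155 − 121)·8.5 = 144.5; PS = (121 − 121)·8.5 = 0; TS = 144.5.
A monopolist chooses Q where MR = MC. MR = 155 − 8Q; setting this equal to 121 gives Q = 4.25 and P = 138.
CS = ½·(155 − 138)·4.25 = 36.125; PS = (138 − 121)·4.25 = 72.25; TS = 108.375.
Change in social welfare: 108.375 − 144.5 = −36.125.

TS falls by 36.125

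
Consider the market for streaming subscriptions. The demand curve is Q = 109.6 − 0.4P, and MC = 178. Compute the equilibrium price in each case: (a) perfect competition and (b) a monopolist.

Competition: P = 178; Monopoly: P = 226

Inverting demand: P = 274 − 2.5Q.
Competitive firms price at marginal cost: P = 178, giving Q = 38.4.
A monopolist chooses Q where MR = MC. MR = 274 − 5Q; setting this equal to 178 gives Q = 19.2 and P = 226.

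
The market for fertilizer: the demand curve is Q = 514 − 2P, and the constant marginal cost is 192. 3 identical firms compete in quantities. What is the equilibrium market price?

P = 208.25

Inverting demand: P = 257 − 0.5Q.
In a 3-firm Cournot equilibrium, symmetry and the first-order condition give q = (257 − 192)/(2) = 32.5. So Q = 97.5 and P = 208.25.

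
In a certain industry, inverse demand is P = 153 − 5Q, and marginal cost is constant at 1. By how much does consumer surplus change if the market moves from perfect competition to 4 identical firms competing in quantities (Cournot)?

Consumer surplus falls by 831.744

Perfect competition: P = MC = 1, so 153 − 5Q = 1 and Q = 30.4.
CS = ½·(153 − 1)·30.4 = 2310.4.
With 4 symmetric Cournot firms, each firm's FOC gives 153 − 25q = 1, so q = 6.08, Q = 4·6.08 = 24.32, and P = 31.4.
CS = ½·(153 − 31.4)·24.32 = 1478.656.
Change in consumer surplus: 1478.656 − 2310.4 = −831.744.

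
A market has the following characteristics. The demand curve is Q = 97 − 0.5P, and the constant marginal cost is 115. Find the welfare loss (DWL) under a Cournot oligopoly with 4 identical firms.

DWL = 62.41

Inverting demand: P = 194 − 2Q.
Perfect competition: P = MC = 115, so 194 − 2Q = 115 and Q = 39.5.
With 4 symmetric Cournot firms, each firm's FOC gives 194 − 10q = 115, so q = 7.9, Q = 4·7.9 = 31.6, and P = 130.8.
DWL is the triangle between Q = 31.6 and Q = 39.5: ½·(39.5 − 31.6)·(130.8 − 115) = 62.41.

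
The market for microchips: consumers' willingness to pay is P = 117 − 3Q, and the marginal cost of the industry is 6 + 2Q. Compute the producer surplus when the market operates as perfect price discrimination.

Under first-degree price discrimination the firm charges each unit its demand price and produces up to where P = MC, i.e. Q = 22.2. Consumer surplus is zero; producer surplus equals total surplus.
PS = ½·(117 − 6)·22.2 = 1232.1.

PS = 1232.1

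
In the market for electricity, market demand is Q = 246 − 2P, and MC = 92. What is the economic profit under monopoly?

Profit = 480.5

Inverting demand: P = 123 − 0.5Q.
Monopoly sets MR = MC: 123 − Q = 92 ⇒ Q = 31, P = 123 − 0.5·31 = 107.5.
Profit = (107.5 − 92)·31 = 480.5.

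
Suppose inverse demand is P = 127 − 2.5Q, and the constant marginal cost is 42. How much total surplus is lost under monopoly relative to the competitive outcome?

Perfect competition: P = MC = 42, so 127 − 2.5Q = 42 and Q = 34.
Monopoly sets MR = MC: 127 − 5Q = 42 ⇒ Q = 17, P = 127 − 2.5·17 = 84.5.
DWL is the triangle between Q = 17 and Q = 34: ½·(34 − 17)·(84.5 − 42) = 361.25.

DWL = 361.25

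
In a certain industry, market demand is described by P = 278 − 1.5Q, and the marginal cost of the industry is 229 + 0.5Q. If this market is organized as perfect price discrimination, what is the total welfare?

A perfectly discriminating monopolist sells every unit with P(Q) ≥ MC(Q), so output equals the competitive quantity Q = 24.5. Each buyer pays their reservation price, so CS = 0 and the firm captures all surplus.
TS = 600.25 (equal to competitive TS).

TS = 600.25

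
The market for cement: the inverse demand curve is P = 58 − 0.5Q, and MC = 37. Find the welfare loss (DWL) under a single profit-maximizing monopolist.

Under competition P = MC = 37, so Q = (58 − 37)/0.5 = 42.
The monopolist equates marginal revenue to marginal cost: 58 − Q = 37, so Q = 21. From demand, P = 47.5.
DWL is the triangle between Q = 21 and Q = 42: ½·(42 − 21)·(47.5 − 37) = 110.25.

DWL = 110.25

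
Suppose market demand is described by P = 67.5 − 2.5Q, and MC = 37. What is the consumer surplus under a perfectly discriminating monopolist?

CS = 0

Under first-degree price discrimination the firm charges each unit its demand price and produces up to where P = MC, i.e. Q = 12.2. Consumer surplus is zero; producer surplus equals total surplus.
CS = 0.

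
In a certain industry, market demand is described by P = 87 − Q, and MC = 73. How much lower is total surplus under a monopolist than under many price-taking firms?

TS falls by 24.5

Under competition P = MC = 73, so Q = (87 − 73)/1 = 14.
CS = ½·(87 − 73)·14 = 98; PS = (73 − 73)·14 = 0; TS = 98.
A monopolist chooses Q where MR = MC. MR = 87 − 2Q; setting this equal to 73 gives Q = 7 and P = 80.
CS = ½·(87 − 80)·7 = 24.5; PS = (80 − 73)·7 = 49; TS = 73.5.
Change in total surplus: 73.5 − 98 = −24.5.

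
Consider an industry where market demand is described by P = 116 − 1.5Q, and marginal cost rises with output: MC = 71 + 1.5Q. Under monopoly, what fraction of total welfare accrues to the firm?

PS/TS = 0.75

A monopolist chooses Q where MR = MC. MR = 116 − 3Q; setting this equal to 71 + 1.5Q gives Q = 10 and P = 101.
CS = ½·(116 − 101)·10 = 75.
PS = P·Q − VC(Q) = 101·10 − (71·10 + ½·1.5·10²) = 225.
Share captured = PS/TS = 225/300 = 0.75.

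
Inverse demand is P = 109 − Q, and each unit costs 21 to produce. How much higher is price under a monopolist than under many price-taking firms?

Price rises by 44

Under competition P = MC = 21, so Q = (109 − 21)/1 = 88.
The monopolist equates marginal revenue to marginal cost: 109 − 2Q = 21, so Q = 44. From demand, P = 65.
Change in price: 65 − 21 = 44.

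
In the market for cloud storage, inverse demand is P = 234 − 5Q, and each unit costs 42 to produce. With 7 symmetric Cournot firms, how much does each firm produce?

q_i = 4.8

In a 7-firm Cournot equilibrium, symmetry and the first-order condition give q = (234 − 42)/(40) = 4.8. So Q = 33.6 and P = 66.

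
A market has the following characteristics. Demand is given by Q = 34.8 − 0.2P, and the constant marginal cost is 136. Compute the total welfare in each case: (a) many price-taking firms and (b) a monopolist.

Inverting demand: P = 174 − 5Q.
Competitive firms price at marginal cost: P = 136, giving Q = 7.6.
CS = ½·(174 − 136)·7.6 = 144.4; PS = (136 − 136)·7.6 = 0; TS = 144.4.
Monopoly sets MR = MC: 174 − 10Q = 136 ⇒ Q = 3.8, P = 174 − 5·3.8 = 155.
CS = ½·(174 − 155)·3.8 = 36.1; PS = (155 − 136)·3.8 = 72.2; TS = 108.3.

Competition: TS = 144.4; Monopoly: TS = 108.3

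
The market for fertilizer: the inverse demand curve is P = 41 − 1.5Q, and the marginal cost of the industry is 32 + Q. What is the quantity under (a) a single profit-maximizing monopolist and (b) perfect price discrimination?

Monopoly: Q = 2.25; Perfect PD: Q = 3.6

Monopoly sets MR = MC: 41 − 3Q = 32 + Q ⇒ Q = 2.25, P = 41 − 1.5·2.25 = 37.625.
A perfectly discriminating monopolist sells every unit with P(Q) ≥ MC(Q), so output equals the competitive quantity Q = 3.6. Each buyer pays their reservation price, so CS = 0 and the firm captures all surplus.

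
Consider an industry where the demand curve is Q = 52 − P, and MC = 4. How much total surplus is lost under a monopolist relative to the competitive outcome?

DWL = 288

Inverting demand: P = 52 − Q.
Perfect competition: P = MC = 4, so 52 − Q = 4 and Q = 48.
The monopolist equates marginal revenue to marginal cost: 52 − 2Q = 4, so Q = 24. From demand, P = 28.
DWL is the triangle between Q = 24 and Q = 48: ½·(48 − 24)·(28 − 4) = 288.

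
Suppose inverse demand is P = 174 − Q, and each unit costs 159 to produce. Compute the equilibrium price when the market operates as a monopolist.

P = 166.5

The monopolist equates marginal revenue to marginal cost: 174 − 2Q = 159, so Q = 7.5. From demand, P = 166.5.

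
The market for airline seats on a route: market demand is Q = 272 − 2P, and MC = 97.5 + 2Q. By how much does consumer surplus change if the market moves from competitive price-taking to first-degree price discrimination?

Consumer surplus falls by 59.29

Inverting demand: P = 136 − 0.5Q.
Competitive equilibrium sets price equal to marginal cost: 136 − 0.5Q = 97.5 + 2Q, so Q = 15.4 and P = 128.3.
CS = ½·(136 − 128.3)·15.4 = 59.29.
Under first-degree price discrimination the firm charges each unit its demand price and produces up to where P = MC, i.e. Q = 15.4. Consumer surplus is zero; producer surplus equals total surplus.
CS = 0.
Change in consumer surplus: 0 − 59.29 = −59.29.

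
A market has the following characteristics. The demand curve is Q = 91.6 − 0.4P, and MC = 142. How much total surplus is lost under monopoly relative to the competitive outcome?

Inverting demand: P = 229 − 2.5Q.
Under competition P = MC = 142, so Q = (229 − 142)/2.5 = 34.8.
A monopolist chooses Q where MR = MC. MR = 229 − 5Q; setting this equal to 142 gives Q = 17.4 and P = 185.5.
DWL is the triangle between Q = 17.4 and Q = 34.8: ½·(34.8 − 17.4)·(185.5 − 142) = 378.45.

DWL = 378.45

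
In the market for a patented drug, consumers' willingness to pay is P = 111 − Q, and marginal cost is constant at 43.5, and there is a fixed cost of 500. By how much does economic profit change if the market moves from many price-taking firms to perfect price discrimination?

Economic profit rises by 2278.125

Under competition P = MC = 43.5, so Q = (111 − 43.5)/1 = 67.5.
Profit = (43.5 − 43.5)·67.5 − 500 = −500.
A perfectly discriminating monopolist sells every unit with P(Q) ≥ MC(Q), so output equals the competitive quantity Q = 67.5. Each buyer pays their reservation price, so CS = 0 and the firm captures all surplus.
PS equals the full surplus area, 2278.125. Profit = 2278.125 − 500 = 1778.125.
Change in economic profit: 1778.125 − −500 = 2278.125.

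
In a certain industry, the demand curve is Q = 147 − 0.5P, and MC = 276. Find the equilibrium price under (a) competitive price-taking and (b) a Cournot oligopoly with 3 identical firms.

Competition: P = 276; Cournot: P = 280.5

Inverting demand: P = 294 − 2Q.
Under competition P = MC = 276, so Q = (294 − 276)/2 = 9.
With 3 symmetric Cournot firms, each firm's FOC gives 294 − 8q = 276, so q = 2.25, Q = 3·2.25 = 6.75, and P = 280.5.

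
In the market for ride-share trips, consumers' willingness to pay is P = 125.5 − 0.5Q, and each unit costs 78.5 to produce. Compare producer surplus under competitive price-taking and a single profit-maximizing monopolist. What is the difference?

Under competition P = MC = 78.5, so Q = (125.5 − 78.5)/0.5 = 94.
PS = (78.5 − 78.5)·94 = 0.
The monopolist equates marginal revenue to marginal cost: 125.5 − Q = 78.5, so Q = 47. From demand, P = 102.
PS = (102 − 78.5)·47 = 1104.5.
Change in producer surplus: 1104.5 − 0 = 1104.5.

PS rises by 1104.5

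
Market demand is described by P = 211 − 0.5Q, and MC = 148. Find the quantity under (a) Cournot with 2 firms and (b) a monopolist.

Cournot with 2 identical firms: the symmetric best-response condition is 211 − 1.5q = 148. Each firm produces q = 42, total output Q = 84, price P = 169.
Monopoly sets MR = MC: 211 − Q = 148 ⇒ Q = 63, P = 211 − 0.5·63 = 179.5.

Cournot: Q = 84; Monopoly: Q = 63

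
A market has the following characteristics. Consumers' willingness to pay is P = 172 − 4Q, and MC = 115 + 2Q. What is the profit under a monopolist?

A monopolist chooses Q where MR = MC. MR = 172 − 8Q; setting this equal to 115 + 2Q gives Q = 5.7 and P = 149.2.
Profit = 149.2·5.7 − (115·5.7 + ½·2·5.7²) = 162.45.

Profit = 162.45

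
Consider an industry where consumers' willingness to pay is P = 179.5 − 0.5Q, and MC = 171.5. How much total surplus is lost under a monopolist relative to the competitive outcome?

Perfect competition: P = MC = 171.5, so 179.5 − 0.5Q = 171.5 and Q = 16.
A monopolist chooses Q where MR = MC. MR = 179.5 − Q; setting this equal to 171.5 gives Q = 8 and P = 175.5.
DWL is the triangle between Q = 8 and Q = 16: ½·(16 − 8)·(175.5 − 171.5) = 16.

DWL = 16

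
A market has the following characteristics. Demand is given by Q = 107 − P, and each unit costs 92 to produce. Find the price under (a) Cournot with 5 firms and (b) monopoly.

Cournot: P = 94.5; Monopoly: P = 99.5

Inverting demand: P = 107 − Q.
With 5 symmetric Cournot firms, each firm's FOC gives 107 − 6q = 92, so q = 2.5, Q = 5·2.5 = 12.5, and P = 94.5.
The monopolist equates marginal revenue to marginal cost: 107 − 2Q = 92, so Q = 7.5. From demand, P = 99.5.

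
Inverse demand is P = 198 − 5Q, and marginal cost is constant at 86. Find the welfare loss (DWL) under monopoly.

DWL = 313.6

Under competition P = MC = 86, so Q = (198 − 86)/5 = 22.4.
A monopolist chooses Q where MR = MC. MR = 198 − 10Q; setting this equal to 86 gives Q = 11.2 and P = 142.
DWL is the triangle between Q = 11.2 and Q = 22.4: ½·(22.4 − 11.2)·(142 − 86) = 313.6.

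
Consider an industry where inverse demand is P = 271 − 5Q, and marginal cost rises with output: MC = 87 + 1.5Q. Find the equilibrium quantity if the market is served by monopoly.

Monopoly sets MR = MC: 271 − 10Q = 87 + 1.5Q ⇒ Q = 16, P = 271 − 5·16 = 191.

Q = 16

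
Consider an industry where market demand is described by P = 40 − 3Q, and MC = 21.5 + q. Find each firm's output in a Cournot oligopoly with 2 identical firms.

With 2 symmetric Cournot firms, each firm's FOC gives 40 − 9q = 21.5 + q, so q = 1.85, Q = 2·1.85 = 3.7, and P = 28.9.

q_i = 1.85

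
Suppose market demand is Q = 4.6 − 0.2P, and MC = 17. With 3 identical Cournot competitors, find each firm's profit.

Inverting demand: P = 23 − 5Q.
Cournot with 3 identical firms: the symmetric best-response condition is 23 − 20q = 17. Each firm produces q = 0.3, total output Q = 0.9, price P = 18.5.
Each firm's profit = (18.5 − 17)·0.3 = 0.45.

π_i = 0.45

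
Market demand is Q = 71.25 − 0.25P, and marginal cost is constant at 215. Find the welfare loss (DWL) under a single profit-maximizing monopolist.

DWL = 153.125

Inverting demand: P = 285 − 4Q.
Under competition P = MC = 215, so Q = (285 − 215)/4 = 17.5.
The monopolist equates marginal revenue to marginal cost: 285 − 8Q = 215, so Q = 8.75. From demand, P = 250.
DWL is the triangle between Q = 8.75 and Q = 17.5: ½·(17.5 − 8.75)·(250 − 215) = 153.125.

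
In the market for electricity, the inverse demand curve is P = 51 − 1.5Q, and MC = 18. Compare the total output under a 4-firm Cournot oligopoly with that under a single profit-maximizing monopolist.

Cournot: Q = 17.6; Monopoly: Q = 11

With 4 symmetric Cournot firms, each firm's FOC gives 51 − 7.5q = 18, so q = 4.4, Q = 4·4.4 = 17.6, and P = 24.6.
Monopoly sets MR = MC: 51 − 3Q = 18 ⇒ Q = 11, P = 51 − 1.5·11 = 34.5.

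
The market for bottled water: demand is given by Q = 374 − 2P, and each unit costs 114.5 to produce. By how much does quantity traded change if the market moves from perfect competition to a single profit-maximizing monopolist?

Inverting demand: P = 187 − 0.5Q.
Competitive firms price at marginal cost: P = 114.5, giving Q = 145.
Monopoly sets MR = MC: 187 − Q = 114.5 ⇒ Q = 72.5, P = 187 − 0.5·72.5 = 150.75.
Change in quantity traded: 72.5 − 145 = −72.5.

Quantity traded falls by 72.5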